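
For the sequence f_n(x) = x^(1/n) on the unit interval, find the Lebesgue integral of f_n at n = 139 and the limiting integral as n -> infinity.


At n = 139: f_139(x) = x^(1/139).
Step 1: integral(x^(1/139), 0, 1) = [x^(1/139+1) / (1/139+1)] from 0 to 1
     = 1 / (1/139 + 1) = 1 / ((139+1)/139) = 139/(139+1)
     = 139/140 = 0.992857
Step 2: As n -> infinity, f_n(x) = x^(1/n) -> 1 for x in (0,1], and f_n is increasing in n.
By MCT, lim_n integral(f_n) = integral(lim_n f_n) = integral(1, 0, 1) = 1.
Step 3: Verify convergence: 139/140 = 0.992857 -> 1


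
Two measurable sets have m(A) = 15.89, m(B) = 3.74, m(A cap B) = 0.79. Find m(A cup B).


By inclusion-exclusion: m(A u B) = m(A) + m(B) - m(A n B)
= 15.89 + 3.74 - 0.79
= 18.84


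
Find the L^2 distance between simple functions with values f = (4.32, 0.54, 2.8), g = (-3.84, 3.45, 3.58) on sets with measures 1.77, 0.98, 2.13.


Step 1: Compute differences f_i - g_i:
  4.32 - -3.84 = 8.16
  0.54 - 3.45 = -2.91
  2.8 - 3.58 = -0.78
Step 2: Compute |diff|^2 * measure for each set:
  |8.16|^2 * 1.77 = 66.5856 * 1.77 = 117.856512
  |-2.91|^2 * 0.98 = 8.4681 * 0.98 = 8.298738
  |-0.78|^2 * 2.13 = 0.6084 * 2.13 = 1.295892
Step 3: Sum = 127.451142
Step 4: ||f-g||_2 = (127.451142)^(1/2) = 11.289426


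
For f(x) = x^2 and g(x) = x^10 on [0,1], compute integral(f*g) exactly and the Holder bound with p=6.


Step 1: Exact integral of f*g = integral(x^12, 0, 1) = 1/13
     = 0.076923
Step 2: Holder bound with p=6, q=1.2:
  ||f||_p = (integral x^12 dx)^(1/6) = (1/13)^(1/6) = 0.652143
  ||g||_q = (integral x^12 dx)^(1/1.2) = (1/13)^(1/1.2) = 0.117954
Step 3: Holder bound = ||f||_p * ||g||_q = 0.652143 * 0.117954 = 0.076923
Verification: 0.076923 <= 0.076923 (Holder holds)


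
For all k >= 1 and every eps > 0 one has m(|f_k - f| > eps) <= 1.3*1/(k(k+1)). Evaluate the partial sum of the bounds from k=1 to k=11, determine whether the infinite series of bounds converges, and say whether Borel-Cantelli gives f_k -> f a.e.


Step 1: List the terms 1.3*1/(k(k+1)) for k = 1 to 11:
  k=1: 0.65
  k=2: 0.216667
  k=3: 0.108333
  k=4: 0.065
  k=5: 0.043333
  k=6: 0.030952
  k=7: 0.023214
  k=8: 0.018056
  k=9: 0.014444
  k=10: 0.011818
  k=11: 0.009848
Step 2: Partial sum = 0.65 + 0.216667 + 0.108333 + 0.065 + 0.043333 + 0.030952 + 0.023214 + 0.018056 + 0.014444 + 0.011818 + 0.009848
     = 1.191667
Step 3: The full series sum_(k>=1) 1.3*1/(k(k+1)) converges (telescoping series sum 1/(k(k+1)) = 1; a constant multiple of a convergent series converges).
Step 4: Fix eps > 0. Since sum_k m(|f_k - f| > eps) < infinity, the Borel-Cantelli lemma gives
        m(limsup_k {|f_k - f| > eps}) = 0, i.e. for a.e. x, |f_k(x) - f(x)| <= eps for all large k.
        Applying this with eps = 1/j for j = 1, 2, ... and intersecting the countably many full-measure sets,
        for a.e. x we get limsup_k |f_k(x) - f(x)| <= 1/j for every j, hence f_k -> f almost everywhere.
Conclusion: series converges; Borel-Cantelli yields f_k -> f a.e.


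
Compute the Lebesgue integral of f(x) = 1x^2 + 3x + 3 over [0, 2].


The Lebesgue integral of a Riemann-integrable function agrees with the Riemann integral.
Antiderivative F(x) = (1/3)x^3 + (3/2)x^2 + 3x
F(2) = (1/3)*2^3 + (3/2)*2^2 + 3*2
     = (1/3)*8 + (3/2)*4 + 3*2
     = 2.666667 + 6 + 6
     = 14.666667
F(0) = 0.0
Integral = F(2) - F(0) = 14.666667 - 0.0 = 14.666667


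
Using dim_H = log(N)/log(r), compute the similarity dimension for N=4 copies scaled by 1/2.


For a self-similar set with N copies scaled by 1/r:
dim_H = log(N)/log(r) = log(4)/log(2)
= 1.386294/0.693147
= 2


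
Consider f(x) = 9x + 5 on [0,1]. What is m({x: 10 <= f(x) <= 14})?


f^(-1)([10, 14]) = {x : 10 <= 9x + 5 <= 14}
Solving: (10 - 5)/9 <= x <= (14 - 5)/9
= [0.555556, 1]
Intersecting with [0,1]: [0.555556, 1]
Measure = 1 - 0.555556 = 0.444444


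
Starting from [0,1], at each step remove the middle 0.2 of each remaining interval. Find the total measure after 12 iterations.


Step 1: At each step, fraction remaining = 1 - 0.2 = 0.8
Step 2: After 12 steps, measure = (0.8)^12
Result = 0.068719


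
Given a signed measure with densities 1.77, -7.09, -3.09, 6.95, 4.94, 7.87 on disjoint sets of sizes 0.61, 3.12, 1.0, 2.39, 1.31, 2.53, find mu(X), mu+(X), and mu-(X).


Step 1: Compute signed measure on each set:
  Set 1: 1.77 * 0.61 = 1.0797
  Set 2: -7.09 * 3.12 = -22.1208
  Set 3: -3.09 * 1.0 = -3.09
  Set 4: 6.95 * 2.39 = 16.6105
  Set 5: 4.94 * 1.31 = 6.4714
  Set 6: 7.87 * 2.53 = 19.9111
Step 2: Total signed measure = (1.0797) + (-22.1208) + (-3.09) + (16.6105) + (6.4714) + (19.9111)
     = 18.8619
Step 3: Positive part mu+(X) = sum of positive contributions = 44.0727
Step 4: Negative part mu-(X) = |sum of negative contributions| = 25.2108


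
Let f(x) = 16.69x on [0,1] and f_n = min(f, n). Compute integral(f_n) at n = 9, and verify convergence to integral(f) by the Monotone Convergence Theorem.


f(x) = 16.69x on [0,1]; f_n(x) = min(16.69x, n). At n = 9:
Step 1: f(x) reaches 9 at x = 9/16.69 = 0.539245
Step 2: integral(f_9) = integral(16.69x, 0, 0.539245) + integral(9, 0.539245, 1)
       = 16.69*0.539245^2/2 + 9*(1 - 0.539245)
       = 2.426603 + 4.146794
       = 6.573397
Step 3: As n -> infinity, f_n increases to f, so by MCT integral(f_n) -> integral(f) = 16.69/2 = 8.345.
Convergence: integral(f_9) = 6.573397 -> 8.345 as n -> infinity


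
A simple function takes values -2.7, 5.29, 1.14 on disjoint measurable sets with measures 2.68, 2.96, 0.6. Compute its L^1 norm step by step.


Step 1: Compute |f_i|^1 for each value:
  |-2.7|^1 = 2.7
  |5.29|^1 = 5.29
  |1.14|^1 = 1.14
Step 2: Multiply by measures and sum:
  2.7 * 2.68 = 7.236
  5.29 * 2.96 = 15.6584
  1.14 * 0.6 = 0.684
Sum = 7.236 + 15.6584 + 0.684 = 23.5784
Step 3: Take the p-th root:
||f||_1 = (23.5784)^(1/1) = 23.5784


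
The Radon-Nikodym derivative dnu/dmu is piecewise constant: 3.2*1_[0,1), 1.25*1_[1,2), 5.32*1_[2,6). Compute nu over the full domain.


Integrate each piece of the Radon-Nikodym derivative:
Step 1: integral_0^1 3.2 dx = 3.2*(1-0) = 3.2*1 = 3.2
Step 2: integral_1^2 1.25 dx = 1.25*(2-1) = 1.25*1 = 1.25
Step 3: integral_2^6 5.32 dx = 5.32*(6-2) = 5.32*4 = 21.28
Total: 3.2 + 1.25 + 21.28 = 25.73


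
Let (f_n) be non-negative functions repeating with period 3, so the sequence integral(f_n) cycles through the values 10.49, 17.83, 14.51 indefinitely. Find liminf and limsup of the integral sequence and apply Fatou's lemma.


The sequence (integral(f_n)) is periodic with period 3, repeating the values 10.49, 17.83, 14.51 indefinitely.
Step 1: For a periodic sequence, every tail (a_m, a_(m+1), ...) contains all 3 period values infinitely often.
Step 2: Hence inf of every tail = min of the period values = min(10.49, 17.83, 14.51) = 10.49.
        liminf_n integral(f_n) = sup over m of (inf of tail from m) = 10.49.
Step 3: Similarly sup of every tail = max of the period values = 17.83.
        limsup_n integral(f_n) = 17.83.
Step 4: Fatou's lemma: integral(liminf_n f_n) <= liminf_n integral(f_n) = 10.49.
        So the integral of the pointwise liminf is at most 10.49.


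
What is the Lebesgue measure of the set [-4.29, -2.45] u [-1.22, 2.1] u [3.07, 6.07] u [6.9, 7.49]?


For pairwise disjoint intervals, m(union) = sum of lengths.
= (-2.45 - -4.29) + (2.1 - -1.22) + (6.07 - 3.07) + (7.49 - 6.9)
= 1.84 + 3.32 + 3 + 0.59
= 8.75


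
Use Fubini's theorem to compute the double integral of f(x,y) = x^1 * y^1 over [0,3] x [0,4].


By Fubini's theorem, the double integral factors as a product of single integrals:
Step 1: integral_0^3 x^1 dx = [x^2/2] from 0 to 3
     = 3^2/2 = 4.5
Step 2: integral_0^4 y^1 dy = [y^2/2] from 0 to 4
     = 4^2/2 = 8
Step 3: Double integral = 4.5 * 8 = 36


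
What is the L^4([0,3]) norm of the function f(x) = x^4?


Step 1: ||f||_4 = (integral_0^3 |x^4|^4 dx)^(1/4)
     = (integral_0^3 x^16 dx)^(1/4)
Step 2: integral_0^3 x^16 dx = [x^17/(17)] from 0 to 3 = 3^17/17
     = 129140163/17 = 7.596480e+06
Step 3: ||f||_4 = (7.596480e+06)^(1/4) = 52.49925


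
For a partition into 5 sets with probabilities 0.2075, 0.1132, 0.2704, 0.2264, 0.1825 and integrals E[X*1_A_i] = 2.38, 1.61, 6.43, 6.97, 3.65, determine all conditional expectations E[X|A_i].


For each cell A_i: E[X|A_i] = E[X*1_A_i] / P(A_i)
Step 1: E[X|A_1] = 2.38 / 0.2075 = 11.46988
Step 2: E[X|A_2] = 1.61 / 0.1132 = 14.222615
Step 3: E[X|A_3] = 6.43 / 0.2704 = 23.779586
Step 4: E[X|A_4] = 6.97 / 0.2264 = 30.786219
Step 5: E[X|A_5] = 3.65 / 0.1825 = 20
Verification: E[X] = sum E[X*1_A_i] = 2.38 + 1.61 + 6.43 + 6.97 + 3.65 = 21.04


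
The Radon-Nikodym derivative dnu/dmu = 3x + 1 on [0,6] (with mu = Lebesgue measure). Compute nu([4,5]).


nu(A) = integral_A (dnu/dmu) dmu = integral_4^5 (3x + 1) dx
Step 1: Antiderivative F(x) = (3/2)x^2 + 1x
Step 2: F(5) = (3/2)*5^2 + 1*5 = 37.5 + 5 = 42.5
Step 3: F(4) = (3/2)*4^2 + 1*4 = 24 + 4 = 28
Step 4: nu([4,5]) = F(5) - F(4) = 42.5 - 28 = 14.5


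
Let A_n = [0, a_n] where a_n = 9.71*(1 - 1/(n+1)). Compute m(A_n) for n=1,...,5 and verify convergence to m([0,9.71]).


By continuity of measure from below: if A_n increases to A, then m(A_n) -> m(A).
Here A = [0, 9.71], so m(A) = 9.71
Step 1: a_1 = 9.71*(1 - 1/2) = 4.855, m(A_1) = 4.855
Step 2: a_2 = 9.71*(1 - 1/3) = 6.4733, m(A_2) = 6.4733
Step 3: a_3 = 9.71*(1 - 1/4) = 7.2825, m(A_3) = 7.2825
Step 4: a_4 = 9.71*(1 - 1/5) = 7.768, m(A_4) = 7.768
Step 5: a_5 = 9.71*(1 - 1/6) = 8.0917, m(A_5) = 8.0917
Limit: m(A_n) -> m([0,9.71]) = 9.71


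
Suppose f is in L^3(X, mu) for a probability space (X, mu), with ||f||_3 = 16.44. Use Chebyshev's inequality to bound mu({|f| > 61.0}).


Chebyshev/Markov inequality: mu(|f| > eps) <= (||f||_p / eps)^p
Step 1: ||f||_3 / eps = 16.44 / 61.0 = 0.269508
Step 2: Raise to power p = 3:
  (0.269508)^3 = 0.019576
Step 3: Therefore mu(|f| > 61.0) <= 0.019576


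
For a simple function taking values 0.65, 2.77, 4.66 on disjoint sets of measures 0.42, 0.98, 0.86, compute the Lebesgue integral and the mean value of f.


Step 1: Integral = sum(value_i * measure_i)
= 0.65*0.42 + 2.77*0.98 + 4.66*0.86
= 0.273 + 2.7146 + 4.0076
= 6.9952
Step 2: Total measure of domain = 0.42 + 0.98 + 0.86 = 2.26
Step 3: Average value = 6.9952 / 2.26 = 3.095221


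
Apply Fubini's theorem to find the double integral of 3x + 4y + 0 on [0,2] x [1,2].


By Fubini, integrate in x first, then y.
Step 1: Fix y, integrate over x in [0,2]:
  integral(3x + 4y + 0, x=0..2)
  = 3*(2^2 - 0^2)/2 + (4y + 0)*(2 - 0)
  = 6 + (4y + 0)*2
  = 6 + 8y + 0
  = 6 + 8y
Step 2: Integrate over y in [1,2]:
  integral(6 + 8y, y=1..2)
  = 6*1 + 8*(2^2 - 1^2)/2
  = 6 + 12
  = 18


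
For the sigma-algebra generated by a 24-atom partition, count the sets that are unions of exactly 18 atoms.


Each element of F is a union of some subset of the 24 atoms.
Elements that are unions of exactly 18 atoms correspond to 18-element subsets of the 24 atoms.
Count = C(24, 18) = 24! / (18! * 6!) = 134596.


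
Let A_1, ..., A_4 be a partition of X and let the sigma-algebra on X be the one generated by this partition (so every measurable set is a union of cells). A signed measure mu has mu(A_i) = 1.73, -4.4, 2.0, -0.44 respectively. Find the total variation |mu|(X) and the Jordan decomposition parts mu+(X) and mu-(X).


Step 1: Every measurable set is a union of atoms (the cells / points), so a Hahn decomposition is
  obtained by grouping atoms by sign: P = union of atoms with mu > 0, N = union of the remaining atoms.
  Atoms in P (indices): 1, 3;  atoms in N (indices): 2, 4
  Positive values: 1.73, 2
  Negative values: -4.4, -0.44
Step 2: mu+(X) = mu(P) = sum of positive atom values = 3.73
Step 3: mu-(X) = -mu(N) = sum of |negative atom values| = 4.84
Step 4: |mu|(X) = mu+(X) + mu-(X) = 3.73 + 4.84 = 8.57


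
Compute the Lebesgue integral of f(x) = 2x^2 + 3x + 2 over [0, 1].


The Lebesgue integral of a Riemann-integrable function agrees with the Riemann integral.
Antiderivative F(x) = (2/3)x^3 + (3/2)x^2 + 2x
F(1) = (2/3)*1^3 + (3/2)*1^2 + 2*1
     = (2/3)*1 + (3/2)*1 + 2*1
     = 0.666667 + 1.5 + 2
     = 4.166667
F(0) = 0.0
Integral = F(1) - F(0) = 4.166667 - 0.0 = 4.166667


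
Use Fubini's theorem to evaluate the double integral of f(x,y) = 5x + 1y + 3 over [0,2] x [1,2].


By Fubini, integrate in x first, then y.
Step 1: Fix y, integrate over x in [0,2]:
  integral(5x + 1y + 3, x=0..2)
  = 5*(2^2 - 0^2)/2 + (1y + 3)*(2 - 0)
  = 10 + (1y + 3)*2
  = 10 + 2y + 6
  = 16 + 2y
Step 2: Integrate over y in [1,2]:
  integral(16 + 2y, y=1..2)
  = 16*1 + 2*(2^2 - 1^2)/2
  = 16 + 3
  = 19


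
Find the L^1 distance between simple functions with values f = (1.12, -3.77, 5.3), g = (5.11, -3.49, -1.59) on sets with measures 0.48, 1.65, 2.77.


Step 1: Compute differences f_i - g_i:
  1.12 - 5.11 = -3.99
  -3.77 - -3.49 = -0.28
  5.3 - -1.59 = 6.89
Step 2: Compute |diff|^1 * measure for each set:
  |-3.99|^1 * 0.48 = 3.99 * 0.48 = 1.9152
  |-0.28|^1 * 1.65 = 0.28 * 1.65 = 0.462
  |6.89|^1 * 2.77 = 6.89 * 2.77 = 19.0853
Step 3: Sum = 21.4625
Step 4: ||f-g||_1 = (21.4625)^(1/1) = 21.4625


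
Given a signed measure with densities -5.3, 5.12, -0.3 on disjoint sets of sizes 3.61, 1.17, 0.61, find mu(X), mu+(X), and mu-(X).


Step 1: Compute signed measure on each set:
  Set 1: -5.3 * 3.61 = -19.133
  Set 2: 5.12 * 1.17 = 5.9904
  Set 3: -0.3 * 0.61 = -0.183
Step 2: Total signed measure = (-19.133) + (5.9904) + (-0.183)
     = -13.3256
Step 3: Positive part mu+(X) = sum of positive contributions = 5.9904
Step 4: Negative part mu-(X) = |sum of negative contributions| = 19.316


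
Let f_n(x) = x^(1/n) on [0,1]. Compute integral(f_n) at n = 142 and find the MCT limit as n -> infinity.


At n = 142: f_142(x) = x^(1/142).
Step 1: integral(x^(1/142), 0, 1) = [x^(1/142+1) / (1/142+1)] from 0 to 1
     = 1 / (1/142 + 1) = 1 / ((142+1)/142) = 142/(142+1)
     = 142/143 = 0.993007
Step 2: As n -> infinity, f_n(x) = x^(1/n) -> 1 for x in (0,1], and f_n is increasing in n.
By MCT, lim_n integral(f_n) = integral(lim_n f_n) = integral(1, 0, 1) = 1.
Step 3: Verify convergence: 142/143 = 0.993007 -> 1


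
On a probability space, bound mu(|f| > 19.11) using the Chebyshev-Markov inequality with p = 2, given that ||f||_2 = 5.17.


Chebyshev/Markov inequality: mu(|f| > eps) <= (||f||_p / eps)^p
Step 1: ||f||_2 / eps = 5.17 / 19.11 = 0.270539
Step 2: Raise to power p = 2:
  (0.270539)^2 = 0.073191
Step 3: Therefore mu(|f| > 19.11) <= 0.073191


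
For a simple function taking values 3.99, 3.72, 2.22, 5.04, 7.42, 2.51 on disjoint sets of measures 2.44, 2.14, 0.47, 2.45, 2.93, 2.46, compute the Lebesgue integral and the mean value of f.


Step 1: Integral = sum(value_i * measure_i)
= 3.99*2.44 + 3.72*2.14 + 2.22*0.47 + 5.04*2.45 + 7.42*2.93 + 2.51*2.46
= 9.7356 + 7.9608 + 1.0434 + 12.348 + 21.7406 + 6.1746
= 59.003
Step 2: Total measure of domain = 2.44 + 2.14 + 0.47 + 2.45 + 2.93 + 2.46 = 12.89
Step 3: Average value = 59.003 / 12.89 = 4.577424


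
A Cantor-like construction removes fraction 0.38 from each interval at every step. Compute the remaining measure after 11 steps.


Step 1: At each step, fraction remaining = 1 - 0.38 = 0.62
Step 2: After 11 steps, measure = (0.62)^11
Result = 0.005204


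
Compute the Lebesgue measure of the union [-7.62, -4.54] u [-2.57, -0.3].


For pairwise disjoint intervals, m(union) = sum of lengths.
= (-4.54 - -7.62) + (-0.3 - -2.57)
= 3.08 + 2.27
= 5.35


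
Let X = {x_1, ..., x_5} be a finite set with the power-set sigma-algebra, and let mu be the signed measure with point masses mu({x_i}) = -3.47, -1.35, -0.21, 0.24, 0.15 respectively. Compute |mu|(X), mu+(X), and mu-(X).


Step 1: Every measurable set is a union of atoms (the cells / points), so a Hahn decomposition is
  obtained by grouping atoms by sign: P = union of atoms with mu > 0, N = union of the remaining atoms.
  Atoms in P (indices): 4, 5;  atoms in N (indices): 1, 2, 3
  Positive values: 0.24, 0.15
  Negative values: -3.47, -1.35, -0.21
Step 2: mu+(X) = mu(P) = sum of positive atom values = 0.39
Step 3: mu-(X) = -mu(N) = sum of |negative atom values| = 5.03
Step 4: |mu|(X) = mu+(X) + mu-(X) = 0.39 + 5.03 = 5.42


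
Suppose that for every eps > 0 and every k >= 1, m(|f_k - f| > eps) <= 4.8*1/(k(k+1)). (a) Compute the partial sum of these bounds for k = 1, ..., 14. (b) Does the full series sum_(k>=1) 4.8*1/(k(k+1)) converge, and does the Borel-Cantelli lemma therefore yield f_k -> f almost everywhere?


Step 1: List the terms 4.8*1/(k(k+1)) for k = 1 to 14:
  k=1: 2.4
  k=2: 0.8
  k=3: 0.4
  k=4: 0.24
  k=5: 0.16
  k=6: 0.114286
  k=7: 0.085714
  k=8: 0.066667
  k=9: 0.053333
  k=10: 0.043636
  k=11: 0.036364
  k=12: 0.030769
  k=13: 0.026374
  k=14: 0.022857
Step 2: Partial sum = 2.4 + 0.8 + 0.4 + 0.24 + 0.16 + 0.114286 + 0.085714 + 0.066667 + 0.053333 + 0.043636 + 0.036364 + 0.030769 + 0.026374 + 0.022857
     = 4.48
Step 3: The full series sum_(k>=1) 4.8*1/(k(k+1)) converges (telescoping series sum 1/(k(k+1)) = 1; a constant multiple of a convergent series converges).
Step 4: Fix eps > 0. Since sum_k m(|f_k - f| > eps) < infinity, the Borel-Cantelli lemma gives
        m(limsup_k {|f_k - f| > eps}) = 0, i.e. for a.e. x, |f_k(x) - f(x)| <= eps for all large k.
        Applying this with eps = 1/j for j = 1, 2, ... and intersecting the countably many full-measure sets,
        for a.e. x we get limsup_k |f_k(x) - f(x)| <= 1/j for every j, hence f_k -> f almost everywhere.
Conclusion: series converges; Borel-Cantelli yields f_k -> f a.e.


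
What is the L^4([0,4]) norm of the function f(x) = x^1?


Step 1: ||f||_4 = (integral_0^4 |x^1|^4 dx)^(1/4)
     = (integral_0^4 x^4 dx)^(1/4)
Step 2: integral_0^4 x^4 dx = [x^5/(5)] from 0 to 4 = 4^5/5
     = 1024/5 = 204.8
Step 3: ||f||_4 = (204.8)^(1/4) = 3.782966


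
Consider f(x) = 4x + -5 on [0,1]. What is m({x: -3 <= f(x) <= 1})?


f^(-1)([-3, 1]) = {x : -3 <= 4x + -5 <= 1}
Solving: (-3 - -5)/4 <= x <= (1 - -5)/4
= [0.5, 1.5]
Intersecting with [0,1]: [0.5, 1]
Measure = 1 - 0.5 = 0.5


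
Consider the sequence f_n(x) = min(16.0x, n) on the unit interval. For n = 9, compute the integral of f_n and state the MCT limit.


f(x) = 16.0x on [0,1]; f_n(x) = min(16.0x, n). At n = 9:
Step 1: f(x) reaches 9 at x = 9/16.0 = 0.5625
Step 2: integral(f_9) = integral(16.0x, 0, 0.5625) + integral(9, 0.5625, 1)
       = 16.0*0.5625^2/2 + 9*(1 - 0.5625)
       = 2.53125 + 3.9375
       = 6.46875
Step 3: As n -> infinity, f_n increases to f, so by MCT integral(f_n) -> integral(f) = 16.0/2 = 8.
Convergence: integral(f_9) = 6.46875 -> 8 as n -> infinity


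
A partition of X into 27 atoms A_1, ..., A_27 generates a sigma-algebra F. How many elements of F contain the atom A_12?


Each element of F is a union of some subset S of the 27 atoms.
The element contains A_12 iff A_12 is in S.
So we count subsets S of {A_1,...,A_27} with A_12 in S: choose freely among the other 26 atoms.
Count = 2^(27-1) = 2^26 = 67108864.


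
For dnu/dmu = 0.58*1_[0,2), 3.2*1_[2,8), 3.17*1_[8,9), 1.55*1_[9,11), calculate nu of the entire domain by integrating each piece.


Integrate each piece of the Radon-Nikodym derivative:
Step 1: integral_0^2 0.58 dx = 0.58*(2-0) = 0.58*2 = 1.16
Step 2: integral_2^8 3.2 dx = 3.2*(8-2) = 3.2*6 = 19.2
Step 3: integral_8^9 3.17 dx = 3.17*(9-8) = 3.17*1 = 3.17
Step 4: integral_9^11 1.55 dx = 1.55*(11-9) = 1.55*2 = 3.1
Total: 1.16 + 19.2 + 3.17 + 3.1 = 26.63


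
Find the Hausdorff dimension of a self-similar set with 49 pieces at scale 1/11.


For a self-similar set with N copies scaled by 1/r:
dim_H = log(N)/log(r) = log(49)/log(11)
= 3.89182/2.397895
= 1.623015


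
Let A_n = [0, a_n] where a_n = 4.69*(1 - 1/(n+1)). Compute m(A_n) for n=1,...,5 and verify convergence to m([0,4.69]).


By continuity of measure from below: if A_n increases to A, then m(A_n) -> m(A).
Here A = [0, 4.69], so m(A) = 4.69
Step 1: a_1 = 4.69*(1 - 1/2) = 2.345, m(A_1) = 2.345
Step 2: a_2 = 4.69*(1 - 1/3) = 3.1267, m(A_2) = 3.1267
Step 3: a_3 = 4.69*(1 - 1/4) = 3.5175, m(A_3) = 3.5175
Step 4: a_4 = 4.69*(1 - 1/5) = 3.752, m(A_4) = 3.752
Step 5: a_5 = 4.69*(1 - 1/6) = 3.9083, m(A_5) = 3.9083
Limit: m(A_n) -> m([0,4.69]) = 4.69


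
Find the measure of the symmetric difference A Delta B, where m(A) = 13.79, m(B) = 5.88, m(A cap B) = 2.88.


m(A Delta B) = m(A) + m(B) - 2*m(A n B)
= 13.79 + 5.88 - 2*2.88
= 13.79 + 5.88 - 5.76
= 13.91


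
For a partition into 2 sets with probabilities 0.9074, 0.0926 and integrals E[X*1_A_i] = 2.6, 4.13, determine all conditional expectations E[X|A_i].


For each cell A_i: E[X|A_i] = E[X*1_A_i] / P(A_i)
Step 1: E[X|A_1] = 2.6 / 0.9074 = 2.86533
Step 2: E[X|A_2] = 4.13 / 0.0926 = 44.600432
Verification: E[X] = sum E[X*1_A_i] = 2.6 + 4.13 = 6.73


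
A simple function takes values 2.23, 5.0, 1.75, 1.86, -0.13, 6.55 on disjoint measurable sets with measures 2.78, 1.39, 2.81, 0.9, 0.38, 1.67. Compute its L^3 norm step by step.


Step 1: Compute |f_i|^3 for each value:
  |2.23|^3 = 11.089567
  |5.0|^3 = 125
  |1.75|^3 = 5.359375
  |1.86|^3 = 6.434856
  |-0.13|^3 = 0.002197
  |6.55|^3 = 281.011375
Step 2: Multiply by measures and sum:
  11.089567 * 2.78 = 30.828996
  125 * 1.39 = 173.75
  5.359375 * 2.81 = 15.059844
  6.434856 * 0.9 = 5.79137
  0.002197 * 0.38 = 8.348600e-04
  281.011375 * 1.67 = 469.288996
Sum = 30.828996 + 173.75 + 15.059844 + 5.79137 + 8.348600e-04 + 469.288996 = 694.720042
Step 3: Take the p-th root:
||f||_3 = (694.720042)^(1/3) = 8.856659


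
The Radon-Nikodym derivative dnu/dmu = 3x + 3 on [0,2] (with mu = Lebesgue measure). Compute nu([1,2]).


nu(A) = integral_A (dnu/dmu) dmu = integral_1^2 (3x + 3) dx
Step 1: Antiderivative F(x) = (3/2)x^2 + 3x
Step 2: F(2) = (3/2)*2^2 + 3*2 = 6 + 6 = 12
Step 3: F(1) = (3/2)*1^2 + 3*1 = 1.5 + 3 = 4.5
Step 4: nu([1,2]) = F(2) - F(1) = 12 - 4.5 = 7.5


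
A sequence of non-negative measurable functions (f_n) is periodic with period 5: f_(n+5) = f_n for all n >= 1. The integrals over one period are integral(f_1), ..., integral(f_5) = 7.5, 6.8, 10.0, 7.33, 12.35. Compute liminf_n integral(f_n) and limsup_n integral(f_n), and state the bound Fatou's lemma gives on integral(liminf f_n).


The sequence (integral(f_n)) is periodic with period 5, repeating the values 7.5, 6.8, 10.0, 7.33, 12.35 indefinitely.
Step 1: For a periodic sequence, every tail (a_m, a_(m+1), ...) contains all 5 period values infinitely often.
Step 2: Hence inf of every tail = min of the period values = min(7.5, 6.8, 10.0, 7.33, 12.35) = 6.8.
        liminf_n integral(f_n) = sup over m of (inf of tail from m) = 6.8.
Step 3: Similarly sup of every tail = max of the period values = 12.35.
        limsup_n integral(f_n) = 12.35.
Step 4: Fatou's lemma: integral(liminf_n f_n) <= liminf_n integral(f_n) = 6.8.
        So the integral of the pointwise liminf is at most 6.8.


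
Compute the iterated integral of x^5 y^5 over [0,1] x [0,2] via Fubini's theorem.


By Fubini's theorem, the double integral factors as a product of single integrals:
Step 1: integral_0^1 x^5 dx = [x^6/6] from 0 to 1
     = 1^6/6 = 0.166667
Step 2: integral_0^2 y^5 dy = [y^6/6] from 0 to 2
     = 2^6/6 = 10.666667
Step 3: Double integral = 0.166667 * 10.666667 = 1.777778


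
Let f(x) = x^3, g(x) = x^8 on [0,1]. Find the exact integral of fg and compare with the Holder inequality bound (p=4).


Step 1: Exact integral of f*g = integral(x^11, 0, 1) = 1/12
     = 0.083333
Step 2: Holder bound with p=4, q=1.333333:
  ||f||_p = (integral x^12 dx)^(1/4) = (1/13)^(1/4) = 0.52664
  ||g||_q = (integral x^10.666667 dx)^(1/1.333333) = (1/11.666667)^(1/1.333333) = 0.158413
Step 3: Holder bound = ||f||_p * ||g||_q = 0.52664 * 0.158413 = 0.083427
Verification: 0.083333 <= 0.083427 (Holder holds)


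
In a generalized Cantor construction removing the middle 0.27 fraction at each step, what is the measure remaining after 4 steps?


Step 1: At each step, fraction remaining = 1 - 0.27 = 0.73
Step 2: After 4 steps, measure = (0.73)^4
Step 3: Computing the power step by step:
  After step 1: 0.73
  After step 2: 0.5329
  After step 3: 0.389017
  After step 4: 0.283982
Result = 0.283982


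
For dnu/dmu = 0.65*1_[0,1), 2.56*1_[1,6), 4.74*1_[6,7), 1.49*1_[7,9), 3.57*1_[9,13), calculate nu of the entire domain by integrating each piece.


Integrate each piece of the Radon-Nikodym derivative:
Step 1: integral_0^1 0.65 dx = 0.65*(1-0) = 0.65*1 = 0.65
Step 2: integral_1^6 2.56 dx = 2.56*(6-1) = 2.56*5 = 12.8
Step 3: integral_6^7 4.74 dx = 4.74*(7-6) = 4.74*1 = 4.74
Step 4: integral_7^9 1.49 dx = 1.49*(9-7) = 1.49*2 = 2.98
Step 5: integral_9^13 3.57 dx = 3.57*(13-9) = 3.57*4 = 14.28
Total: 0.65 + 12.8 + 4.74 + 2.98 + 14.28 = 35.45


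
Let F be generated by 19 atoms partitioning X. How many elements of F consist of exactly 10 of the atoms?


Each element of F is a union of some subset of the 19 atoms.
Elements that are unions of exactly 10 atoms correspond to 10-element subsets of the 19 atoms.
Count = C(19, 10) = 19! / (10! * 9!) = 92378.


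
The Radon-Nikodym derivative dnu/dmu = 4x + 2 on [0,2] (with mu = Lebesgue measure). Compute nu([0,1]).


nu(A) = integral_A (dnu/dmu) dmu = integral_0^1 (4x + 2) dx
Step 1: Antiderivative F(x) = (4/2)x^2 + 2x
Step 2: F(1) = (4/2)*1^2 + 2*1 = 2 + 2 = 4
Step 3: F(0) = (4/2)*0^2 + 2*0 = 0.0 + 0 = 0.0
Step 4: nu([0,1]) = F(1) - F(0) = 4 - 0.0 = 4


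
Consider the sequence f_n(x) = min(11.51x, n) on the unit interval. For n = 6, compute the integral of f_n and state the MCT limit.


f(x) = 11.51x on [0,1]; f_n(x) = min(11.51x, n). At n = 6:
Step 1: f(x) reaches 6 at x = 6/11.51 = 0.521286
Step 2: integral(f_6) = integral(11.51x, 0, 0.521286) + integral(6, 0.521286, 1)
       = 11.51*0.521286^2/2 + 6*(1 - 0.521286)
       = 1.563858 + 2.872285
       = 4.436142
Step 3: As n -> infinity, f_n increases to f, so by MCT integral(f_n) -> integral(f) = 11.51/2 = 5.755.
Convergence: integral(f_6) = 4.436142 -> 5.755 as n -> infinity


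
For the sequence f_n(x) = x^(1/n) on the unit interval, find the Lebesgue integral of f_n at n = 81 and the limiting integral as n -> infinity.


At n = 81: f_81(x) = x^(1/81).
Step 1: integral(x^(1/81), 0, 1) = [x^(1/81+1) / (1/81+1)] from 0 to 1
     = 1 / (1/81 + 1) = 1 / ((81+1)/81) = 81/(81+1)
     = 81/82 = 0.987805
Step 2: As n -> infinity, f_n(x) = x^(1/n) -> 1 for x in (0,1], and f_n is increasing in n.
By MCT, lim_n integral(f_n) = integral(lim_n f_n) = integral(1, 0, 1) = 1.
Step 3: Verify convergence: 81/82 = 0.987805 -> 1


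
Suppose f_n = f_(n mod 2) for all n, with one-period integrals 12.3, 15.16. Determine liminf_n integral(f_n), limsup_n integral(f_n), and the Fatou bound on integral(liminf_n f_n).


The sequence (integral(f_n)) is periodic with period 2, repeating the values 12.3, 15.16 indefinitely.
Step 1: For a periodic sequence, every tail (a_m, a_(m+1), ...) contains all 2 period values infinitely often.
Step 2: Hence inf of every tail = min of the period values = min(12.3, 15.16) = 12.3.
        liminf_n integral(f_n) = sup over m of (inf of tail from m) = 12.3.
Step 3: Similarly sup of every tail = max of the period values = 15.16.
        limsup_n integral(f_n) = 15.16.
Step 4: Fatou's lemma: integral(liminf_n f_n) <= liminf_n integral(f_n) = 12.3.
        So the integral of the pointwise liminf is at most 12.3.


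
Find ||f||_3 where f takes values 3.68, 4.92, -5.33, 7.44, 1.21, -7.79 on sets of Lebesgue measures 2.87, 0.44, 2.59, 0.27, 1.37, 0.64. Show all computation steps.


Step 1: Compute |f_i|^3 for each value:
  |3.68|^3 = 49.836032
  |4.92|^3 = 119.095488
  |-5.33|^3 = 151.419437
  |7.44|^3 = 411.830784
  |1.21|^3 = 1.771561
  |-7.79|^3 = 472.729139
Step 2: Multiply by measures and sum:
  49.836032 * 2.87 = 143.029412
  119.095488 * 0.44 = 52.402015
  151.419437 * 2.59 = 392.176342
  411.830784 * 0.27 = 111.194312
  1.771561 * 1.37 = 2.427039
  472.729139 * 0.64 = 302.546649
Sum = 143.029412 + 52.402015 + 392.176342 + 111.194312 + 2.427039 + 302.546649 = 1003.775768
Step 3: Take the p-th root:
||f||_3 = (1003.775768)^(1/3) = 10.01257


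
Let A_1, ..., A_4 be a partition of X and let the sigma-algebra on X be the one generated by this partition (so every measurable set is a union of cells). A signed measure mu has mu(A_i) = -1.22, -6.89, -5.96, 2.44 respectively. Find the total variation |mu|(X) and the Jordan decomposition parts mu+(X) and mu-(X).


Step 1: Every measurable set is a union of atoms (the cells / points), so a Hahn decomposition is
  obtained by grouping atoms by sign: P = union of atoms with mu > 0, N = union of the remaining atoms.
  Atoms in P (indices): 4;  atoms in N (indices): 1, 2, 3
  Positive values: 2.44
  Negative values: -1.22, -6.89, -5.96
Step 2: mu+(X) = mu(P) = sum of positive atom values = 2.44
Step 3: mu-(X) = -mu(N) = sum of |negative atom values| = 14.07
Step 4: |mu|(X) = mu+(X) + mu-(X) = 2.44 + 14.07 = 16.51


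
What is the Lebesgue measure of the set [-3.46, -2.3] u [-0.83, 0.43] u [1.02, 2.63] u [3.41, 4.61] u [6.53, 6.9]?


For pairwise disjoint intervals, m(union) = sum of lengths.
= (-2.3 - -3.46) + (0.43 - -0.83) + (2.63 - 1.02) + (4.61 - 3.41) + (6.9 - 6.53)
= 1.16 + 1.26 + 1.61 + 1.2 + 0.37
= 5.6


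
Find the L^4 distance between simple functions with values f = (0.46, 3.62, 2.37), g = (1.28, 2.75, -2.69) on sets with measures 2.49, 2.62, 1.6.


Step 1: Compute differences f_i - g_i:
  0.46 - 1.28 = -0.82
  3.62 - 2.75 = 0.87
  2.37 - -2.69 = 5.06
Step 2: Compute |diff|^4 * measure for each set:
  |-0.82|^4 * 2.49 = 0.452122 * 2.49 = 1.125783
  |0.87|^4 * 2.62 = 0.572898 * 2.62 = 1.500992
  |5.06|^4 * 1.6 = 655.544333 * 1.6 = 1048.870933
Step 3: Sum = 1051.497708
Step 4: ||f-g||_4 = (1051.497708)^(1/4) = 5.694454


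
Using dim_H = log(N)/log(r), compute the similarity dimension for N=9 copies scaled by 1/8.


For a self-similar set with N copies scaled by 1/r:
dim_H = log(N)/log(r) = log(9)/log(8)
= 2.197225/2.079442
= 1.056642


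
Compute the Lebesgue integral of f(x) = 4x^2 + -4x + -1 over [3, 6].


The Lebesgue integral of a Riemann-integrable function agrees with the Riemann integral.
Antiderivative F(x) = (4/3)x^3 + (-4/2)x^2 + -1x
F(6) = (4/3)*6^3 + (-4/2)*6^2 + -1*6
     = (4/3)*216 + (-4/2)*36 + -1*6
     = 288 + -72 + -6
     = 210
F(3) = 15
Integral = F(6) - F(3) = 210 - 15 = 195


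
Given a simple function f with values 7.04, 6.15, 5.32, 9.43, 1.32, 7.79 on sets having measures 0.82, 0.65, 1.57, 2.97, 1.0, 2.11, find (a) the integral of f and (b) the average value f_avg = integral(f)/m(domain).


Step 1: Integral = sum(value_i * measure_i)
= 7.04*0.82 + 6.15*0.65 + 5.32*1.57 + 9.43*2.97 + 1.32*1.0 + 7.79*2.11
= 5.7728 + 3.9975 + 8.3524 + 28.0071 + 1.32 + 16.4369
= 63.8867
Step 2: Total measure of domain = 0.82 + 0.65 + 1.57 + 2.97 + 1.0 + 2.11 = 9.12
Step 3: Average value = 63.8867 / 9.12 = 7.005121


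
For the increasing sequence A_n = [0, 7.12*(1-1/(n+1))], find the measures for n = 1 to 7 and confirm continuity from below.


By continuity of measure from below: if A_n increases to A, then m(A_n) -> m(A).
Here A = [0, 7.12], so m(A) = 7.12
Step 1: a_1 = 7.12*(1 - 1/2) = 3.56, m(A_1) = 3.56
Step 2: a_2 = 7.12*(1 - 1/3) = 4.7467, m(A_2) = 4.7467
Step 3: a_3 = 7.12*(1 - 1/4) = 5.34, m(A_3) = 5.34
Step 4: a_4 = 7.12*(1 - 1/5) = 5.696, m(A_4) = 5.696
Step 5: a_5 = 7.12*(1 - 1/6) = 5.9333, m(A_5) = 5.9333
Step 6: a_6 = 7.12*(1 - 1/7) = 6.1029, m(A_6) = 6.1029
Step 7: a_7 = 7.12*(1 - 1/8) = 6.23, m(A_7) = 6.23
Limit: m(A_n) -> m([0,7.12]) = 7.12


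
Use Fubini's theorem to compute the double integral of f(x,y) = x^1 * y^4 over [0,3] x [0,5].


By Fubini's theorem, the double integral factors as a product of single integrals:
Step 1: integral_0^3 x^1 dx = [x^2/2] from 0 to 3
     = 3^2/2 = 4.5
Step 2: integral_0^5 y^4 dy = [y^5/5] from 0 to 5
     = 5^5/5 = 625
Step 3: Double integral = 4.5 * 625 = 2812.5


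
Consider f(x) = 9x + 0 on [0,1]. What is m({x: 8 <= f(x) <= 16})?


f^(-1)([8, 16]) = {x : 8 <= 9x + 0 <= 16}
Solving: (8 - 0)/9 <= x <= (16 - 0)/9
= [0.888889, 1.777778]
Intersecting with [0,1]: [0.888889, 1]
Measure = 1 - 0.888889 = 0.111111


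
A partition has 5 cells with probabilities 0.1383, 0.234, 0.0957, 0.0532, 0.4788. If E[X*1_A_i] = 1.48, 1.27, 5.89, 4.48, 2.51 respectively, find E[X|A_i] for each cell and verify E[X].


For each cell A_i: E[X|A_i] = E[X*1_A_i] / P(A_i)
Step 1: E[X|A_1] = 1.48 / 0.1383 = 10.701374
Step 2: E[X|A_2] = 1.27 / 0.234 = 5.42735
Step 3: E[X|A_3] = 5.89 / 0.0957 = 61.546499
Step 4: E[X|A_4] = 4.48 / 0.0532 = 84.210526
Step 5: E[X|A_5] = 2.51 / 0.4788 = 5.242272
Verification: E[X] = sum E[X*1_A_i] = 1.48 + 1.27 + 5.89 + 4.48 + 2.51 = 15.63


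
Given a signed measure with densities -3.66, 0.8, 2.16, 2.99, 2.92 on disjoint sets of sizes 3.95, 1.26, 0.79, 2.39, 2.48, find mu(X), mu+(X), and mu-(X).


Step 1: Compute signed measure on each set:
  Set 1: -3.66 * 3.95 = -14.457
  Set 2: 0.8 * 1.26 = 1.008
  Set 3: 2.16 * 0.79 = 1.7064
  Set 4: 2.99 * 2.39 = 7.1461
  Set 5: 2.92 * 2.48 = 7.2416
Step 2: Total signed measure = (-14.457) + (1.008) + (1.7064) + (7.1461) + (7.2416)
     = 2.6451
Step 3: Positive part mu+(X) = sum of positive contributions = 17.1021
Step 4: Negative part mu-(X) = |sum of negative contributions| = 14.457


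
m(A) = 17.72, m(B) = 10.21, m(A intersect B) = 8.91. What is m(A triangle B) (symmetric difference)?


m(A Delta B) = m(A) + m(B) - 2*m(A n B)
= 17.72 + 10.21 - 2*8.91
= 17.72 + 10.21 - 17.82
= 10.11


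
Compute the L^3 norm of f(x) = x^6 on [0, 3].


Step 1: ||f||_3 = (integral_0^3 |x^6|^3 dx)^(1/3)
     = (integral_0^3 x^18 dx)^(1/3)
Step 2: integral_0^3 x^18 dx = [x^19/(19)] from 0 to 3 = 3^19/19
     = 1162261467/19 = 6.117166e+07
Step 3: ||f||_3 = (6.117166e+07)^(1/3) = 394.018621


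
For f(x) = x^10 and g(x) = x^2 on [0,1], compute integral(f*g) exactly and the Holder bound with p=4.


Step 1: Exact integral of f*g = integral(x^12, 0, 1) = 1/13
     = 0.076923
Step 2: Holder bound with p=4, q=1.333333:
  ||f||_p = (integral x^40 dx)^(1/4) = (1/41)^(1/4) = 0.395188
  ||g||_q = (integral x^2.666667 dx)^(1/1.333333) = (1/3.666667)^(1/1.333333) = 0.377395
Step 3: Holder bound = ||f||_p * ||g||_q = 0.395188 * 0.377395 = 0.149142
Verification: 0.076923 <= 0.149142 (Holder holds)


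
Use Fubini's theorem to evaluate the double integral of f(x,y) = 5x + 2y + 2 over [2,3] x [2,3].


By Fubini, integrate in x first, then y.
Step 1: Fix y, integrate over x in [2,3]:
  integral(5x + 2y + 2, x=2..3)
  = 5*(3^2 - 2^2)/2 + (2y + 2)*(3 - 2)
  = 12.5 + (2y + 2)*1
  = 12.5 + 2y + 2
  = 14.5 + 2y
Step 2: Integrate over y in [2,3]:
  integral(14.5 + 2y, y=2..3)
  = 14.5*1 + 2*(3^2 - 2^2)/2
  = 14.5 + 5
  = 19.5


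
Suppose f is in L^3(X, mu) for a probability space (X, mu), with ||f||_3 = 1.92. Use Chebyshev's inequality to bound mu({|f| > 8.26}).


Chebyshev/Markov inequality: mu(|f| > eps) <= (||f||_p / eps)^p
Step 1: ||f||_3 / eps = 1.92 / 8.26 = 0.232446
Step 2: Raise to power p = 3:
  (0.232446)^3 = 0.012559
Step 3: Therefore mu(|f| > 8.26) <= 0.012559


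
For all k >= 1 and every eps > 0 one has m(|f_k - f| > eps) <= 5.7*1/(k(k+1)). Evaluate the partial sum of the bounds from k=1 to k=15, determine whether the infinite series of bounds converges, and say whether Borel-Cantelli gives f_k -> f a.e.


Step 1: List the terms 5.7*1/(k(k+1)) for k = 1 to 15:
  k=1: 2.85
  k=2: 0.95
  k=3: 0.475
  k=4: 0.285
  k=5: 0.19
  k=6: 0.135714
  k=7: 0.101786
  k=8: 0.079167
  k=9: 0.063333
  k=10: 0.051818
  k=11: 0.043182
  k=12: 0.036538
  k=13: 0.031319
  k=14: 0.027143
  k=15: 0.02375
Step 2: Partial sum = 2.85 + 0.95 + 0.475 + 0.285 + 0.19 + 0.135714 + 0.101786 + 0.079167 + 0.063333 + 0.051818 + 0.043182 + 0.036538 + 0.031319 + 0.027143 + 0.02375
     = 5.34375
Step 3: The full series sum_(k>=1) 5.7*1/(k(k+1)) converges (telescoping series sum 1/(k(k+1)) = 1; a constant multiple of a convergent series converges).
Step 4: Fix eps > 0. Since sum_k m(|f_k - f| > eps) < infinity, the Borel-Cantelli lemma gives
        m(limsup_k {|f_k - f| > eps}) = 0, i.e. for a.e. x, |f_k(x) - f(x)| <= eps for all large k.
        Applying this with eps = 1/j for j = 1, 2, ... and intersecting the countably many full-measure sets,
        for a.e. x we get limsup_k |f_k(x) - f(x)| <= 1/j for every j, hence f_k -> f almost everywhere.
Conclusion: series converges; Borel-Cantelli yields f_k -> f a.e.


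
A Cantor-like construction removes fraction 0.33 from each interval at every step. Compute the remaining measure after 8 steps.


Step 1: At each step, fraction remaining = 1 - 0.33 = 0.67
Step 2: After 8 steps, measure = (0.67)^8
Result = 0.040607


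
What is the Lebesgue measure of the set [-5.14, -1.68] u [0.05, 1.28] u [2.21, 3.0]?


For pairwise disjoint intervals, m(union) = sum of lengths.
= (-1.68 - -5.14) + (1.28 - 0.05) + (3.0 - 2.21)
= 3.46 + 1.23 + 0.79
= 5.48


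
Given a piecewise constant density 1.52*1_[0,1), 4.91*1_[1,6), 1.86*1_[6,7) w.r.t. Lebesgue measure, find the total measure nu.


Integrate each piece of the Radon-Nikodym derivative:
Step 1: integral_0^1 1.52 dx = 1.52*(1-0) = 1.52*1 = 1.52
Step 2: integral_1^6 4.91 dx = 4.91*(6-1) = 4.91*5 = 24.55
Step 3: integral_6^7 1.86 dx = 1.86*(7-6) = 1.86*1 = 1.86
Total: 1.52 + 24.55 + 1.86 = 27.93


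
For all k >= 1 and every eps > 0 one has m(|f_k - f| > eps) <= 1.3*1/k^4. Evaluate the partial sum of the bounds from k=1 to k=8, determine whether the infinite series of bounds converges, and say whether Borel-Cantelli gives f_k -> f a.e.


Step 1: List the terms 1.3*1/k^4 for k = 1 to 8:
  k=1: 1.3
  k=2: 0.08125
  k=3: 0.016049
  k=4: 0.005078
  k=5: 0.00208
  k=6: 0.001003
  k=7: 5.414411e-04
  k=8: 3.173828e-04
Step 2: Partial sum = 1.3 + 0.08125 + 0.016049 + 0.005078 + 0.00208 + 0.001003 + 5.414411e-04 + 3.173828e-04
     = 1.406319
Step 3: The full series sum_(k>=1) 1.3*1/k^4 converges (p-series with p = 4 > 1; a constant multiple of a convergent series converges).
Step 4: Fix eps > 0. Since sum_k m(|f_k - f| > eps) < infinity, the Borel-Cantelli lemma gives
        m(limsup_k {|f_k - f| > eps}) = 0, i.e. for a.e. x, |f_k(x) - f(x)| <= eps for all large k.
        Applying this with eps = 1/j for j = 1, 2, ... and intersecting the countably many full-measure sets,
        for a.e. x we get limsup_k |f_k(x) - f(x)| <= 1/j for every j, hence f_k -> f almost everywhere.
Conclusion: series converges; Borel-Cantelli yields f_k -> f a.e.


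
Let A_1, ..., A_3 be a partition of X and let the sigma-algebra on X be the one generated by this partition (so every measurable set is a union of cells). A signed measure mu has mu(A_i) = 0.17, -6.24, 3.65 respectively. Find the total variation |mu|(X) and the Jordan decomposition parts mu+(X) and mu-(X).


Step 1: Every measurable set is a union of atoms (the cells / points), so a Hahn decomposition is
  obtained by grouping atoms by sign: P = union of atoms with mu > 0, N = union of the remaining atoms.
  Atoms in P (indices): 1, 3;  atoms in N (indices): 2
  Positive values: 0.17, 3.65
  Negative values: -6.24
Step 2: mu+(X) = mu(P) = sum of positive atom values = 3.82
Step 3: mu-(X) = -mu(N) = sum of |negative atom values| = 6.24
Step 4: |mu|(X) = mu+(X) + mu-(X) = 3.82 + 6.24 = 10.06


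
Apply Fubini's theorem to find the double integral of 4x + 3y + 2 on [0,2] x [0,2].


By Fubini, integrate in x first, then y.
Step 1: Fix y, integrate over x in [0,2]:
  integral(4x + 3y + 2, x=0..2)
  = 4*(2^2 - 0^2)/2 + (3y + 2)*(2 - 0)
  = 8 + (3y + 2)*2
  = 8 + 6y + 4
  = 12 + 6y
Step 2: Integrate over y in [0,2]:
  integral(12 + 6y, y=0..2)
  = 12*2 + 6*(2^2 - 0^2)/2
  = 24 + 12
  = 36


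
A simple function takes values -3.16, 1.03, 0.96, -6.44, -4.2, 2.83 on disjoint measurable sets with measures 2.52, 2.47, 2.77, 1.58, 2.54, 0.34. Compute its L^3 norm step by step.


Step 1: Compute |f_i|^3 for each value:
  |-3.16|^3 = 31.554496
  |1.03|^3 = 1.092727
  |0.96|^3 = 0.884736
  |-6.44|^3 = 267.089984
  |-4.2|^3 = 74.088
  |2.83|^3 = 22.665187
Step 2: Multiply by measures and sum:
  31.554496 * 2.52 = 79.51733
  1.092727 * 2.47 = 2.699036
  0.884736 * 2.77 = 2.450719
  267.089984 * 1.58 = 422.002175
  74.088 * 2.54 = 188.18352
  22.665187 * 0.34 = 7.706164
Sum = 79.51733 + 2.699036 + 2.450719 + 422.002175 + 188.18352 + 7.706164 = 702.558943
Step 3: Take the p-th root:
||f||_3 = (702.558943)^(1/3) = 8.889846
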